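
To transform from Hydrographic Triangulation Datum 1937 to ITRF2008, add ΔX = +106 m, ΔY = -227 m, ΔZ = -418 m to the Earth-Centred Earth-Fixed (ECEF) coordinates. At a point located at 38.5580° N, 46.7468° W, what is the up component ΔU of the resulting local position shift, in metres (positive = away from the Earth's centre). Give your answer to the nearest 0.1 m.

ΔU = -74.5 m

At φ = 38.5580°, λ = -46.7468°: sin φ = 0.623307, cos φ = 0.781978, sin λ = -0.728333, cos λ = 0.685224.
ΔU = cos φ cos λ·ΔX + cos φ sin λ·ΔY + sin φ·ΔZ = (0.781978)(0.685224)(106) + (0.781978)(-0.728333)(-227) + (0.623307)(-418) = -74.46 m.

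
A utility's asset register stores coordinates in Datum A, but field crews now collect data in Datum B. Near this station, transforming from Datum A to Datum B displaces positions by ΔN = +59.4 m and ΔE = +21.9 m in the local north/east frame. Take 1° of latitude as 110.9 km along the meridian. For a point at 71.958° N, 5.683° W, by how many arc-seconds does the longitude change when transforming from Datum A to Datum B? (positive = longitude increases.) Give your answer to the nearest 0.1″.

At latitude 71.958°, cos φ = 0.309714.
1° of longitude at this latitude = 110.9 × cos φ = 34.35 km, so Δλ = 21.9 / 34347.3 = 0.0006376° = 2.295″.

Δλ = 2.3″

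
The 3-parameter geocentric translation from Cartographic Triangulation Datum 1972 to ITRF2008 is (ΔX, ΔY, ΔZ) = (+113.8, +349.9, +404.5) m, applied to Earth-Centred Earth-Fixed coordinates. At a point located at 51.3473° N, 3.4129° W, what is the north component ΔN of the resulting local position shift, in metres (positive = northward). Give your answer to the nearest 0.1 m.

The local north axis is (−sin φ cos λ, −sin φ sin λ, cos φ), giving ΔN = -88.714 + 16.267 + 252.650 = 180.20 m.

ΔN = 180.2 m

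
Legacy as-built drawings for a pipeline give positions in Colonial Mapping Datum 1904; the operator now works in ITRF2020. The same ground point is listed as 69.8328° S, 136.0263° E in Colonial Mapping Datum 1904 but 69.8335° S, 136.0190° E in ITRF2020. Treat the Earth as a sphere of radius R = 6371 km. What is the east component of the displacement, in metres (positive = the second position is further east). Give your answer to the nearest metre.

Δφ = -69.8335° − -69.8328° = -0.0007°; Δλ = 136.0190° − 136.0263° = -0.0073°.
1° along a meridian = πR/180 = 111195 m.
ΔN = Δφ × 111195 = -77.8 m; ΔE = Δλ × 111195 × cos(-69.8328°) = -0.0073 × 111195 × 0.344761 = -279.9 m.

ΔE = -280 m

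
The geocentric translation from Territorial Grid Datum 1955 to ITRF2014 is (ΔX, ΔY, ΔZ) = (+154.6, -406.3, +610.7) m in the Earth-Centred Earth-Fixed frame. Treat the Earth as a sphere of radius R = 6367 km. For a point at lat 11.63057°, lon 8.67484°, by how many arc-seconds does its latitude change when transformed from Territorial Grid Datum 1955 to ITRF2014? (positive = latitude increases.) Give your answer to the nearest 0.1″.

Δφ = 18.8″

sin φ = 0.201601, cos φ = 0.979468, sin λ = 0.150827, cos λ = 0.988560.
North component: ΔN = −sin φ cos λ·ΔX − sin φ sin λ·ΔY + cos φ·ΔZ = −(0.201601)(0.988560)(154.6) − (0.201601)(0.150827)(-406.3) + (0.979468)(610.7) = 579.70 m.
1° of latitude spans πR/180 = 111125 m, so Δφ = 579.70 / 111125 × 3600 = 18.780″.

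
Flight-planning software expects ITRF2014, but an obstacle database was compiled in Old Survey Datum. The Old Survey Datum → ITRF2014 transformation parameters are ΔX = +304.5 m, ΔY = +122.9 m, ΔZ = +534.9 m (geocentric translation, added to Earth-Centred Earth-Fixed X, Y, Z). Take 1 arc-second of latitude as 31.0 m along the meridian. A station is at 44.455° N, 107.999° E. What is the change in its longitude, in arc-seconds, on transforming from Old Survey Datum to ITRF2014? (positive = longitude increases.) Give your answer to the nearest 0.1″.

Δλ = -14.8″

sin φ = 0.700349, cos φ = 0.713801, sin λ = 0.951062, cos λ = -0.309000.
East component: ΔE = −sin λ·ΔX + cos λ·ΔY = −(0.951062)(304.5) + (-0.309000)(122.9) = -327.57 m.
1° of latitude spans 3600 × 31.00 = 111600 m; at latitude φ, 1° of longitude spans that × cos φ = 79660.2 m, so Δλ = -327.57 / 79660.2 × 3600 = -14.804″.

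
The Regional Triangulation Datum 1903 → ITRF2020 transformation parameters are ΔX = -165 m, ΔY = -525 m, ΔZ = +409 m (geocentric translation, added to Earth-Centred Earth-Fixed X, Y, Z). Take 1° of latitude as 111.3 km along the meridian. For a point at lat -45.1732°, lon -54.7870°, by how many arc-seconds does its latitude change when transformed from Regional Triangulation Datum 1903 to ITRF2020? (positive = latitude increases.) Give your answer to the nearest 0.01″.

sin φ = -0.709241, cos φ = 0.704966, sin λ = -0.817014, cos λ = 0.576618.
North component: ΔN = −sin φ cos λ·ΔX − sin φ sin λ·ΔY + cos φ·ΔZ = −(-0.709241)(0.576618)(-165) − (-0.709241)(-0.817014)(-525) + (0.704966)(409) = 525.07 m.
1° of latitude spans 111300 m, so Δφ = 525.07 / 111300 × 3600 = 16.983″.

Δφ = 16.98″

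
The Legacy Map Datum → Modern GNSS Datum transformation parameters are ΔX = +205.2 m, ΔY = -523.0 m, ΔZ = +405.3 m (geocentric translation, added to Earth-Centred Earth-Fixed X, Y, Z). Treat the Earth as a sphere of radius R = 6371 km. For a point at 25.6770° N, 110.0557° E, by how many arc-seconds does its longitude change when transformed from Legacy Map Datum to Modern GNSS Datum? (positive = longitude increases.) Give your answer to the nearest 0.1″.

Δλ = -0.5″

sin φ = 0.433297, cos φ = 0.901251, sin λ = 0.939360, cos λ = -0.342934.
East component: ΔE = −sin λ·ΔX + cos λ·ΔY = −(0.939360)(205.2) + (-0.342934)(-523.0) = -13.40 m.
1° of latitude spans πR/180 = 111195 m; at latitude φ, 1° of longitude spans that × cos φ = 100214.5 m, so Δλ = -13.40 / 100214.5 × 3600 = -0.481″.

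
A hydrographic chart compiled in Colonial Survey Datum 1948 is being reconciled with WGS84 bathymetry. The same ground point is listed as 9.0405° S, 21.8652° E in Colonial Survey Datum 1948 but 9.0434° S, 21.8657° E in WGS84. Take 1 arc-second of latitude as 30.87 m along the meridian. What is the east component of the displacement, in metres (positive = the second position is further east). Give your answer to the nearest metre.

ΔE = 55 m

Δφ = -9.0434° − -9.0405° = -0.0029°; Δλ = 21.8657° − 21.8652° = +0.0005°.
1° of latitude = 3600 × 30.87 = 111132 m.
ΔN = Δφ × 111132 = -322.3 m; ΔE = Δλ × 111132 × cos(-9.0405°) = +0.0005 × 111132 × 0.987578 = 54.9 m.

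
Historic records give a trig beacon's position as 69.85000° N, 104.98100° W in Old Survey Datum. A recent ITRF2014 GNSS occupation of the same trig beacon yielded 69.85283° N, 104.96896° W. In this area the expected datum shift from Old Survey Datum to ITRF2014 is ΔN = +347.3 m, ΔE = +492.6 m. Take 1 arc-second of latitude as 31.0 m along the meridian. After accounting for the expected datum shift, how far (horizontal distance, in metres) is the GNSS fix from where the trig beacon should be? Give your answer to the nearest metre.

43 m

Observed coordinate differences: Δφ = +0.00283°, Δλ = +0.01204°.
Converting to metres (1° lat = 111600 m, cos φ = 0.344479): observed ΔN = 315.8 m, observed ΔE = 462.9 m.
Subtracting the expected shift leaves a residual of 315.8 − (347.3) = -31.5 m north and 462.9 − (492.6) = -29.7 m east.
Residual distance = √((-31.5)² + (-29.7)²) = 43.3 m.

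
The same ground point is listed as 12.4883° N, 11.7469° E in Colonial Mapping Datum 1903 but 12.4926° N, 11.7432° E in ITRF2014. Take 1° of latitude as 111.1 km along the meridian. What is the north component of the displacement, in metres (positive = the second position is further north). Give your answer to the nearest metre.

Δφ = 12.4926° − 12.4883° = +0.0043°; Δλ = 11.7432° − 11.7469° = -0.0037°.
ΔN = Δφ × 111100 = 477.7 m; ΔE = Δλ × 111100 × cos(12.4883°) = -0.0037 × 111100 × 0.976340 = -401.3 m.

ΔN = 478 m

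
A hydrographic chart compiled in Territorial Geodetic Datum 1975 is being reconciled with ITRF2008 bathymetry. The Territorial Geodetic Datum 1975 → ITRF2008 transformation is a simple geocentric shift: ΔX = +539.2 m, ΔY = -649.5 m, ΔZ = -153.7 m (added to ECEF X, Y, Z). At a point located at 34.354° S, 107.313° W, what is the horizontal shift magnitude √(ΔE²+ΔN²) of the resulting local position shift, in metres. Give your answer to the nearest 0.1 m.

At φ = -34.354°, λ = -107.313°: sin φ = -0.564304, cos φ = 0.825567, sin λ = -0.954693, cos λ = -0.297591.
ΔE = −sin λ·ΔX + cos λ·ΔY = −(-0.954693)·(539.2) + (-0.297591)·(-649.5) = 708.06 m.
ΔN = −sin φ cos λ·ΔX − sin φ sin λ·ΔY + cos φ·ΔZ = −(-0.564304)(-0.297591)(539.2) − (-0.564304)(-0.954693)(-649.5) + (0.825567)(-153.7) = 132.47 m.
Horizontal magnitude = √(ΔE² + ΔN²) = √(708.06² + 132.47²) = 720.34 m.

720.3 m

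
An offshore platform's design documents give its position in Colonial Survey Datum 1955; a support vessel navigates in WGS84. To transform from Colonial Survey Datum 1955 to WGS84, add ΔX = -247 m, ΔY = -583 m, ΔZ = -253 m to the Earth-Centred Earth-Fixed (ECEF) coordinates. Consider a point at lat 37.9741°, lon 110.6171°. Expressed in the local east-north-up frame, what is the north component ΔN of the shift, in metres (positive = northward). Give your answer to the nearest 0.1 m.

At φ = 37.9741°, λ = 110.6171°: sin φ = 0.615305, cos φ = 0.788289, sin λ = 0.935954, cos λ = -0.352121.
ΔN = −sin φ cos λ·ΔX − sin φ sin λ·ΔY + cos φ·ΔZ = −(0.615305)(-0.352121)(-247) − (0.615305)(0.935954)(-583) + (0.788289)(-253) = 82.80 m.

ΔN = 82.8 m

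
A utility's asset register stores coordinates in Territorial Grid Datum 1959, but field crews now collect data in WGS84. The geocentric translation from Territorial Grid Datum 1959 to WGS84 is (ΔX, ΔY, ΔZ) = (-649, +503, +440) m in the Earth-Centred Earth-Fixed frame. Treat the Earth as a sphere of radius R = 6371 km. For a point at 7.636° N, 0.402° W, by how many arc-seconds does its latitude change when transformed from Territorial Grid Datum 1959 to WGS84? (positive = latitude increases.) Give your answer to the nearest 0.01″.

Δφ = 16.93″

sin φ = 0.132879, cos φ = 0.991132, sin λ = -0.007016, cos λ = 0.999975.
North component: ΔN = −sin φ cos λ·ΔX − sin φ sin λ·ΔY + cos φ·ΔZ = −(0.132879)(0.999975)(-649) − (0.132879)(-0.007016)(503) + (0.991132)(440) = 522.80 m.
1° of latitude spans πR/180 = 111195 m, so Δφ = 522.80 / 111195 × 3600 = 16.926″.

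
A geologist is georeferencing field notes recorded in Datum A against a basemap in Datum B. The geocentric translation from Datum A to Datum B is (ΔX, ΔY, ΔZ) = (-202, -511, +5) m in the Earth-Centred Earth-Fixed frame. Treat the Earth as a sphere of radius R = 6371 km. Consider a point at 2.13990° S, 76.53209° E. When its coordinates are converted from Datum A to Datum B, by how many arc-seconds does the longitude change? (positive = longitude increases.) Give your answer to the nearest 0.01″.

Δλ = 2.51″

sin φ = -0.037340, cos φ = 0.999303, sin λ = 0.972501, cos λ = 0.232901.
East component: ΔE = −sin λ·ΔX + cos λ·ΔY = −(0.972501)(-202) + (0.232901)(-511) = 77.43 m.
1° of latitude spans πR/180 = 111195 m; at latitude φ, 1° of longitude spans that × cos φ = 111117.4 m, so Δλ = 77.43 / 111117.4 × 3600 = 2.509″.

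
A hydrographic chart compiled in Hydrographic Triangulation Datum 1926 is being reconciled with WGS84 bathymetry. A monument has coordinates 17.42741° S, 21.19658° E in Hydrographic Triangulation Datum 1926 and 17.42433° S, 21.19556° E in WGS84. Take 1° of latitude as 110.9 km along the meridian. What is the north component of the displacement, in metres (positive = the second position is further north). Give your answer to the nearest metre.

Δφ = -17.42433° − -17.42741° = +0.00308°; Δλ = 21.19556° − 21.19658° = -0.00102°.
ΔN = Δφ × 110900 = 341.6 m; ΔE = Δλ × 110900 × cos(-17.42741°) = -0.00102 × 110900 × 0.954097 = -107.9 m.

ΔN = 342 m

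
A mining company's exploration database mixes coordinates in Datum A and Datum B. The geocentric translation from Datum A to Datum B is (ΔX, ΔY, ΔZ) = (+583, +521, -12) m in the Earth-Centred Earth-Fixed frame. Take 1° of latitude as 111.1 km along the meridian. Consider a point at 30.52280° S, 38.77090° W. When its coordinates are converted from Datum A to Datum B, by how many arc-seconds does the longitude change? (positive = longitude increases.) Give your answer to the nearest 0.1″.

Δλ = 29.0″

sin φ = -0.507881, cos φ = 0.861427, sin λ = -0.626208, cos λ = 0.779656.
East component: ΔE = −sin λ·ΔX + cos λ·ΔY = −(-0.626208)(583) + (0.779656)(521) = 771.28 m.
1° of latitude spans 111100 m; at latitude φ, 1° of longitude spans that × cos φ = 95704.6 m, so Δλ = 771.28 / 95704.6 × 3600 = 29.012″.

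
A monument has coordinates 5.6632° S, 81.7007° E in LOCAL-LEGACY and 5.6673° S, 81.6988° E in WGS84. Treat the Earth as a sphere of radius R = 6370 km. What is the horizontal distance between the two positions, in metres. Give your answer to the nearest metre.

Δφ = -5.6673° − -5.6632° = -0.0041°; Δλ = 81.6988° − 81.7007° = -0.0019°.
1° along a meridian = πR/180 = 111177 m.
ΔN = Δφ × 111177 = -455.8 m; ΔE = Δλ × 111177 × cos(-5.6632°) = -0.0019 × 111177 × 0.995119 = -210.2 m.
Distance = √(ΔE² + ΔN²) = √((-210.2)² + (-455.8)²) = 502.0 m.

502 m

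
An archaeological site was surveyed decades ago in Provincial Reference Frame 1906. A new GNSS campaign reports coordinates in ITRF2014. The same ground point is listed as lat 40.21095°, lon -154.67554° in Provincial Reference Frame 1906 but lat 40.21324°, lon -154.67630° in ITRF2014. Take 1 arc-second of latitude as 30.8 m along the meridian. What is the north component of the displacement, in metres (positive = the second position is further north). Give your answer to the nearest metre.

Δφ = 40.21324° − 40.21095° = +0.00229°; Δλ = -154.67630° − -154.67554° = -0.00076°.
1° of latitude = 3600 × 30.80 = 110880 m.
ΔN = Δφ × 110880 = 253.9 m; ΔE = Δλ × 110880 × cos(40.21095°) = -0.00076 × 110880 × 0.763673 = -64.4 m.

ΔN = 254 m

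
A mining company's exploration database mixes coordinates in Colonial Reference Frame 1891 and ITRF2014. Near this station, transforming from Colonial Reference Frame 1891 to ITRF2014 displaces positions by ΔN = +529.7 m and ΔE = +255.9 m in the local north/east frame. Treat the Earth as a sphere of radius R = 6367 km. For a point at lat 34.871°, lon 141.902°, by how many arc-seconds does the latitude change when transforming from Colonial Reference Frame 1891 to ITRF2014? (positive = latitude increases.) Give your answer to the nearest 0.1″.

Δφ = 17.2″

On a sphere of radius R, 1 rad of latitude = R, so Δφ = ΔN / R = 529.7 / 6367000 = 8.3195e-05 rad = 17.160″.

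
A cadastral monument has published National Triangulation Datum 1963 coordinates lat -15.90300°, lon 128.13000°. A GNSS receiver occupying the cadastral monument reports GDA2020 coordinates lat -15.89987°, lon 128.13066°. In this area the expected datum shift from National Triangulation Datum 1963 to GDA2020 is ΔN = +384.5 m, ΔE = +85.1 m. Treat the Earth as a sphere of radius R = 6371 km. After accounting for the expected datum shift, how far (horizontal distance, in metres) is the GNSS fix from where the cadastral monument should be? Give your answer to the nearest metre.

39 m

Observed coordinate differences: Δφ = +0.00313°, Δλ = +0.00066°.
Converting to metres (1° lat = 111195 m, cos φ = 0.961727): observed ΔN = 348.0 m, observed ΔE = 70.6 m.
Subtracting the expected shift leaves a residual of 348.0 − (384.5) = -36.5 m north and 70.6 − (85.1) = -14.5 m east.
Residual distance = √((-36.5)² + (-14.5)²) = 39.2 m.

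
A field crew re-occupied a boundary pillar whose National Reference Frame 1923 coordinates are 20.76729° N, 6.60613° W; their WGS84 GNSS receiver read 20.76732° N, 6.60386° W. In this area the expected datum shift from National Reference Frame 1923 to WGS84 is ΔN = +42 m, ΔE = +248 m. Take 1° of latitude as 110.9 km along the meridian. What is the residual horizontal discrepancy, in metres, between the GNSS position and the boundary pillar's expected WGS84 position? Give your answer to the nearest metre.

41 m

Observed coordinate differences: Δφ = +0.00003°, Δλ = +0.00227°.
Converting to metres (1° lat = 110900 m, cos φ = 0.935028): observed ΔN = 3.3 m, observed ΔE = 235.4 m.
Subtracting the expected shift leaves a residual of 3.3 − (42) = -38.7 m north and 235.4 − (248) = -12.6 m east.
Residual distance = √((-38.7)² + (-12.6)²) = 40.7 m.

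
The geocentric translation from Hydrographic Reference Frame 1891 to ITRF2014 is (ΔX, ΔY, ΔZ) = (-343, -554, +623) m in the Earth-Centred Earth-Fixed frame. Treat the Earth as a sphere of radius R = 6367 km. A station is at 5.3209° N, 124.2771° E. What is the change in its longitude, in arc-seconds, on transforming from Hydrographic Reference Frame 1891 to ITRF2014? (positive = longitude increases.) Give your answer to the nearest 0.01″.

sin φ = 0.092734, cos φ = 0.995691, sin λ = 0.826323, cos λ = -0.563196.
East component: ΔE = −sin λ·ΔX + cos λ·ΔY = −(0.826323)(-343) + (-0.563196)(-554) = 595.44 m.
1° of latitude spans πR/180 = 111125 m; at latitude φ, 1° of longitude spans that × cos φ = 110646.3 m, so Δλ = 595.44 / 110646.3 × 3600 = 19.373″.

Δλ = 19.37″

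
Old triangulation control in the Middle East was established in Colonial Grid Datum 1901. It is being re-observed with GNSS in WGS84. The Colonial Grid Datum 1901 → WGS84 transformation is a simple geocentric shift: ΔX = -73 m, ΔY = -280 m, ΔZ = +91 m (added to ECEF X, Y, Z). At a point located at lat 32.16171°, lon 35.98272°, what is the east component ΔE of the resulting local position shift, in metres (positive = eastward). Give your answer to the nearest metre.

The local east axis at (φ, λ) is (−sin λ, cos λ, 0), so ΔE = −sin(35.98272°)·(-73) + cos(35.98272°)·(-280) = -183.68 m.

ΔE = -184 m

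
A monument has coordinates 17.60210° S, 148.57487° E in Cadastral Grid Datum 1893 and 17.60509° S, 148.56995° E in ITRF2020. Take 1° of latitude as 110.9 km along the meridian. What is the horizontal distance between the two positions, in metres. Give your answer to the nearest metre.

617 m

Δφ = -17.60509° − -17.60210° = -0.00299°; Δλ = 148.56995° − 148.57487° = -0.00492°.
ΔN = Δφ × 110900 = -331.6 m; ΔE = Δλ × 110900 × cos(-17.60210°) = -0.00492 × 110900 × 0.953180 = -520.1 m.
Distance = √(ΔE² + ΔN²) = √((-520.1)² + (-331.6)²) = 616.8 m.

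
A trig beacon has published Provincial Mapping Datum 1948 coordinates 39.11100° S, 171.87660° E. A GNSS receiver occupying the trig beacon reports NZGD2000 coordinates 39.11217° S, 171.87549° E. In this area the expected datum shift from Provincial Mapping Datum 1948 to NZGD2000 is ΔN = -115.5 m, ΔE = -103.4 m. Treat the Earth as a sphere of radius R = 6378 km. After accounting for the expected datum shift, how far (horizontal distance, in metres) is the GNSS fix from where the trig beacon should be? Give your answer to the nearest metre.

17 m

Observed coordinate differences: Δφ = -0.00117°, Δλ = -0.00111°.
Converting to metres (1° lat = 111317 m, cos φ = 0.775925): observed ΔN = -130.2 m, observed ΔE = -95.9 m.
Subtracting the expected shift leaves a residual of -130.2 − (-115.5) = -14.7 m north and -95.9 − (-103.4) = 7.5 m east.
Residual distance = √((-14.7)² + 7.5²) = 16.6 m.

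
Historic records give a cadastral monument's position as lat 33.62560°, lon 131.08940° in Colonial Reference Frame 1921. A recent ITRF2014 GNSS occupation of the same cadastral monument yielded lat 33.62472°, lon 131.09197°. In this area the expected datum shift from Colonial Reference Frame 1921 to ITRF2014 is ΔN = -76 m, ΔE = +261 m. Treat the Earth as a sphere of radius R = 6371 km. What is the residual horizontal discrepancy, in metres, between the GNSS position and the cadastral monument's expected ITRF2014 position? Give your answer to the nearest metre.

Observed coordinate differences: Δφ = -0.00088°, Δλ = +0.00257°.
Converting to metres (1° lat = 111195 m, cos φ = 0.832674): observed ΔN = -97.9 m, observed ΔE = 238.0 m.
Subtracting the expected shift leaves a residual of -97.9 − (-76) = -21.9 m north and 238.0 − (261) = -23.0 m east.
Residual distance = √((-21.9)² + (-23.0)²) = 31.8 m.

32 m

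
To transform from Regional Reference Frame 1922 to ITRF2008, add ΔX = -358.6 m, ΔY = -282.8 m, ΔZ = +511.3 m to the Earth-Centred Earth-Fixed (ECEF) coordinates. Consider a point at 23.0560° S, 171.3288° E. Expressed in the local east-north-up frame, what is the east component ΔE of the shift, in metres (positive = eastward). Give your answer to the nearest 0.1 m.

ΔE = 333.6 m

The local east axis at (φ, λ) is (−sin λ, cos λ, 0), so ΔE = −sin(171.3288°)·(-358.6) + cos(171.3288°)·(-282.8) = 333.63 m.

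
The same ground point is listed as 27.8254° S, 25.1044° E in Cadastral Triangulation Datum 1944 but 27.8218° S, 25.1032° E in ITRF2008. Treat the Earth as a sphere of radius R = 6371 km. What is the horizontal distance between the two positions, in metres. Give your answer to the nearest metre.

Δφ = -27.8218° − -27.8254° = +0.0036°; Δλ = 25.1032° − 25.1044° = -0.0012°.
1° along a meridian = πR/180 = 111195 m.
ΔN = Δφ × 111195 = 400.3 m; ΔE = Δλ × 111195 × cos(-27.8254°) = -0.0012 × 111195 × 0.884374 = -118.0 m.
Distance = √(ΔE² + ΔN²) = √((-118.0)² + 400.3²) = 417.3 m.

417 m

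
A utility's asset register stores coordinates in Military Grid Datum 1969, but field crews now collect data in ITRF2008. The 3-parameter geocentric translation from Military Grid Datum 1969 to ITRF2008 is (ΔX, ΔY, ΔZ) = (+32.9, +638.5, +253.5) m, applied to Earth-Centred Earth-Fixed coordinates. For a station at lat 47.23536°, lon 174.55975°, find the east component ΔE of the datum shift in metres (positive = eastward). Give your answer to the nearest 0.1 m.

The local east axis at (φ, λ) is (−sin λ, cos λ, 0), so ΔE = −sin(174.55975°)·32.9 + cos(174.55975°)·638.5 = -638.74 m.

ΔE = -638.7 m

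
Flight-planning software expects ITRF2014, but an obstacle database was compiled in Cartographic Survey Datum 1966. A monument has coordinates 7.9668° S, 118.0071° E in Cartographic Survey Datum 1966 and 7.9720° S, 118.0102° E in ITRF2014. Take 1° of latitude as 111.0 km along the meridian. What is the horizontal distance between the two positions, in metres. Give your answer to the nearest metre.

Δφ = -7.9720° − -7.9668° = -0.0052°; Δλ = 118.0102° − 118.0071° = +0.0031°.
ΔN = Δφ × 111000 = -577.2 m; ΔE = Δλ × 111000 × cos(-7.9668°) = +0.0031 × 111000 × 0.990349 = 340.8 m.
Distance = √(ΔE² + ΔN²) = √(340.8² + (-577.2)²) = 670.3 m.

670 m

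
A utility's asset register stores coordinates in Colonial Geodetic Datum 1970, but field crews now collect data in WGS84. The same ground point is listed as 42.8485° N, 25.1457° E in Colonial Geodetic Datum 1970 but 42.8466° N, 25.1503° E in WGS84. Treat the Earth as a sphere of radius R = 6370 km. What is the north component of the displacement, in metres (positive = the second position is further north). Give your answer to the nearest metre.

Δφ = 42.8466° − 42.8485° = -0.0019°; Δλ = 25.1503° − 25.1457° = +0.0046°.
1° along a meridian = πR/180 = 111177 m.
ΔN = Δφ × 111177 = -211.2 m; ΔE = Δλ × 111177 × cos(42.8485°) = +0.0046 × 111177 × 0.733154 = 374.9 m.

ΔN = -211 m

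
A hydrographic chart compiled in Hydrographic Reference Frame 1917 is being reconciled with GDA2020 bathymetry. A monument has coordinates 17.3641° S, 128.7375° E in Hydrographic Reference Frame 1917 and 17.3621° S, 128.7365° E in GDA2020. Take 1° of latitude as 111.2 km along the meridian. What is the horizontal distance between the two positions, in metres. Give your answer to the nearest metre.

246 m

Δφ = -17.3621° − -17.3641° = +0.0020°; Δλ = 128.7365° − 128.7375° = -0.0010°.
ΔN = Δφ × 111200 = 222.4 m; ΔE = Δλ × 111200 × cos(-17.3641°) = -0.0010 × 111200 × 0.954428 = -106.1 m.
Distance = √(ΔE² + ΔN²) = √((-106.1)² + 222.4²) = 246.4 m.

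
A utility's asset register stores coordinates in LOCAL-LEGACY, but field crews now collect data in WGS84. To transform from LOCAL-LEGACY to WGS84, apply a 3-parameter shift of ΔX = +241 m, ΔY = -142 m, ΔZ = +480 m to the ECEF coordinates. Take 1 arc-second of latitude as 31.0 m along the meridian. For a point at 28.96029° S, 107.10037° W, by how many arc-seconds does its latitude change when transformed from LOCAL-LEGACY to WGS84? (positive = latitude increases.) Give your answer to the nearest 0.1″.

sin φ = -0.484203, cos φ = 0.874956, sin λ = -0.955791, cos λ = -0.294046.
North component: ΔN = −sin φ cos λ·ΔX − sin φ sin λ·ΔY + cos φ·ΔZ = −(-0.484203)(-0.294046)(241) − (-0.484203)(-0.955791)(-142) + (0.874956)(480) = 451.38 m.
1° of latitude spans 3600 × 31.00 = 111600 m, so Δφ = 451.38 / 111600 × 3600 = 14.561″.

Δφ = 14.6″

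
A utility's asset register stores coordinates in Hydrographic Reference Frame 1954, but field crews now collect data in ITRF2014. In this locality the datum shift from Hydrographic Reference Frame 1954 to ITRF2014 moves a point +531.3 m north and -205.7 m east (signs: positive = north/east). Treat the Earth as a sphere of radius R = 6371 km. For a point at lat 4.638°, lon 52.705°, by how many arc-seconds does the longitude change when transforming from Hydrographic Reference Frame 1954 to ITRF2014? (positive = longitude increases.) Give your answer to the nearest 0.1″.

At latitude 4.638°, cos φ = 0.996725.
One radian of longitude at latitude φ spans R cos φ, so Δλ = ΔE / (R cos φ) = -205.7 / (6371000 × 0.996725) = -3.2393e-05 rad = -6.682″.

Δλ = -6.7″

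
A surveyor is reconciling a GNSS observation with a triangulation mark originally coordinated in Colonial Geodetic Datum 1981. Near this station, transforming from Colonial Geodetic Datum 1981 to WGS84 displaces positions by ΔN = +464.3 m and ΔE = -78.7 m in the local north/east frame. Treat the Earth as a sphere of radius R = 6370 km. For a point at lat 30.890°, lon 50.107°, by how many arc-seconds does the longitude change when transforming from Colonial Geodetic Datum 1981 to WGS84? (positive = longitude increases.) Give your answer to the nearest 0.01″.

At latitude 30.890°, cos φ = 0.858155.
One radian of longitude at latitude φ spans R cos φ, so Δλ = ΔE / (R cos φ) = -78.7 / (6370000 × 0.858155) = -1.4397e-05 rad = -2.970″.

Δλ = -2.97″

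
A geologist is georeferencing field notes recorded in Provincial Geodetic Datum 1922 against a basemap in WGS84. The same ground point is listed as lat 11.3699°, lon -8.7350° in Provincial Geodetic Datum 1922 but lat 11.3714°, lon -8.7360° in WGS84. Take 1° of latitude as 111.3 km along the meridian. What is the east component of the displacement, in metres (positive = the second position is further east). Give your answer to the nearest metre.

Δφ = 11.3714° − 11.3699° = +0.0015°; Δλ = -8.7360° − -8.7350° = -0.0010°.
ΔN = Δφ × 111300 = 167.0 m; ΔE = Δλ × 111300 × cos(11.3699°) = -0.0010 × 111300 × 0.980375 = -109.1 m.

ΔE = -109 m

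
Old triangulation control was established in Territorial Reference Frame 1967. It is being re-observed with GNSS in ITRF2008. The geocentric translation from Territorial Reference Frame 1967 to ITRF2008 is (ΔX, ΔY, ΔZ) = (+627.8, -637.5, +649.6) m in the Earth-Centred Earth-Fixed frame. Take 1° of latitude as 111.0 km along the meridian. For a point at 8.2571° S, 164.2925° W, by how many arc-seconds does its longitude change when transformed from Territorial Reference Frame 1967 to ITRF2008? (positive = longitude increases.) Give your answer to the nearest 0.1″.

sin φ = -0.143615, cos φ = 0.989634, sin λ = -0.270726, cos λ = -0.962656.
East component: ΔE = −sin λ·ΔX + cos λ·ΔY = −(-0.270726)(627.8) + (-0.962656)(-637.5) = 783.66 m.
1° of latitude spans 111000 m; at latitude φ, 1° of longitude spans that × cos φ = 109849.3 m, so Δλ = 783.66 / 109849.3 × 3600 = 25.682″.

Δλ = 25.7″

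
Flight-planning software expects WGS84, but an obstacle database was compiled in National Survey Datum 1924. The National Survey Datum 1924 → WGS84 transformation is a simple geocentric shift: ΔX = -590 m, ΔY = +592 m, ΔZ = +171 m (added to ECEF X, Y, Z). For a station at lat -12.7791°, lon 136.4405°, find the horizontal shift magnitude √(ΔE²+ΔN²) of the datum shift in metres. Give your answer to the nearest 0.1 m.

352.3 m

The local east axis at (φ, λ) is (−sin λ, cos λ, 0), so ΔE = −sin(136.4405°)·(-590) + cos(136.4405°)·592 = -22.42 m.
The local north axis is (−sin φ cos λ, −sin φ sin λ, cos φ), giving ΔN = 94.571 + 90.236 + 166.764 = 351.57 m.
Horizontal magnitude = √(ΔE² + ΔN²) = √((-22.42)² + 351.57²) = 352.29 m.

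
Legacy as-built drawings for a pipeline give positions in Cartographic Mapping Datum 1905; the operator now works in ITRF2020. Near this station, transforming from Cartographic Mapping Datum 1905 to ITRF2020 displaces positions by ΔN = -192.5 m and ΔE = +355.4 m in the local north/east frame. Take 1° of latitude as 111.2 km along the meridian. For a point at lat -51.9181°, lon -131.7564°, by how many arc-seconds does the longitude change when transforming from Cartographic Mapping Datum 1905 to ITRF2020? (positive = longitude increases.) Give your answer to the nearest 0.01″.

At latitude -51.9181°, cos φ = 0.616787.
1° of longitude at this latitude = 111.2 × cos φ = 68.59 km, so Δλ = 355.4 / 68586.7 = 0.0051818° = 18.654″.

Δλ = 18.65″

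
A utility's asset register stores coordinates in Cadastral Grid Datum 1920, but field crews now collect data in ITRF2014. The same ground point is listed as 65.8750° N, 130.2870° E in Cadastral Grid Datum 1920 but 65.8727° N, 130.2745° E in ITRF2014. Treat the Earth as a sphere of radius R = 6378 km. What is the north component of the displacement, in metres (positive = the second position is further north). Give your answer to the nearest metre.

Δφ = 65.8727° − 65.8750° = -0.0023°; Δλ = 130.2745° − 130.2870° = -0.0125°.
1° along a meridian = πR/180 = 111317 m.
ΔN = Δφ × 111317 = -256.0 m; ΔE = Δλ × 111317 × cos(65.8750°) = -0.0125 × 111317 × 0.408729 = -568.7 m.

ΔN = -256 m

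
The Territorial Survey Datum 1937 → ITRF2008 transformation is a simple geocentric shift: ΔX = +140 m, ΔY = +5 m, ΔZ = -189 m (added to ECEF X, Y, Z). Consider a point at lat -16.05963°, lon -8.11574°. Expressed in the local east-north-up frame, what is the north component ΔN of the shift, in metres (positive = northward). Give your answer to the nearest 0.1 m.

ΔN = -143.5 m

At φ = -16.05963°, λ = -8.11574°: sin φ = -0.276638, cos φ = 0.960974, sin λ = -0.141173, cos λ = 0.989985.
ΔN = −sin φ cos λ·ΔX − sin φ sin λ·ΔY + cos φ·ΔZ = −(-0.276638)(0.989985)(140) − (-0.276638)(-0.141173)(5) + (0.960974)(-189) = -143.48 m.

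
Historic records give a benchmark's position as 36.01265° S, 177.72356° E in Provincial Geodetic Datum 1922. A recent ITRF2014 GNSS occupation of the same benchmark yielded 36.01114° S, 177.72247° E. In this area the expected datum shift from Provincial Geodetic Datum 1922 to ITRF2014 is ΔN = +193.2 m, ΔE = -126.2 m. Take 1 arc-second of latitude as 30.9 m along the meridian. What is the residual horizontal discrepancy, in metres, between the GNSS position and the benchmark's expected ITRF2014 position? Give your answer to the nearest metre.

Observed coordinate differences: Δφ = +0.00151°, Δλ = -0.00109°.
Converting to metres (1° lat = 111240 m, cos φ = 0.808887): observed ΔN = 168.0 m, observed ΔE = -98.1 m.
Subtracting the expected shift leaves a residual of 168.0 − (193.2) = -25.2 m north and -98.1 − (-126.2) = 28.1 m east.
Residual distance = √((-25.2)² + 28.1²) = 37.8 m.

38 m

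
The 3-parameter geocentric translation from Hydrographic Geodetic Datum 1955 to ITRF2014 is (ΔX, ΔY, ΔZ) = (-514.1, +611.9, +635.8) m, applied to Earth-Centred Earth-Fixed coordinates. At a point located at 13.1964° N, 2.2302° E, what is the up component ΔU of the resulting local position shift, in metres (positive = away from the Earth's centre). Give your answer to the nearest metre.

ΔU = -332 m

The local up (radial) axis is (cos φ cos λ, cos φ sin λ, sin φ), giving ΔU = -500.145 + 23.183 + 145.147 = -331.82 m.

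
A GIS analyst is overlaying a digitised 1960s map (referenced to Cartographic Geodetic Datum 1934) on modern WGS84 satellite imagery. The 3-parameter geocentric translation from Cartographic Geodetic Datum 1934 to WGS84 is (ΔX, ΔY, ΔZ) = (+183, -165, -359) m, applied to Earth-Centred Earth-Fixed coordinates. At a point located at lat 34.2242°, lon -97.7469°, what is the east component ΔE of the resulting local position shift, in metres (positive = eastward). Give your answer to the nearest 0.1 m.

ΔE = 203.6 m

The local east axis at (φ, λ) is (−sin λ, cos λ, 0), so ΔE = −sin(-97.7469°)·183 + cos(-97.7469°)·(-165) = 203.57 m.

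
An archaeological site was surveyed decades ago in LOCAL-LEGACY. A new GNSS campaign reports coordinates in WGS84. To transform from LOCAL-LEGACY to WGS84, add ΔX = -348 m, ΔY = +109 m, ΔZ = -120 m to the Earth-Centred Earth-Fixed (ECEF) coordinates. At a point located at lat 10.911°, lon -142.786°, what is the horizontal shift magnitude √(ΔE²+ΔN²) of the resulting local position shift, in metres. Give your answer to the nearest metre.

At φ = 10.911°, λ = -142.786°: sin φ = 0.189284, cos φ = 0.981922, sin λ = -0.604794, cos λ = -0.796382.
ΔE = −sin λ·ΔX + cos λ·ΔY = −(-0.604794)·(-348) + (-0.796382)·(109) = -297.27 m.
ΔN = −sin φ cos λ·ΔX − sin φ sin λ·ΔY + cos φ·ΔZ = −(0.189284)(-0.796382)(-348) − (0.189284)(-0.604794)(109) + (0.981922)(-120) = -157.81 m.
Horizontal magnitude = √(ΔE² + ΔN²) = √((-297.27)² + (-157.81)²) = 336.57 m.

337 m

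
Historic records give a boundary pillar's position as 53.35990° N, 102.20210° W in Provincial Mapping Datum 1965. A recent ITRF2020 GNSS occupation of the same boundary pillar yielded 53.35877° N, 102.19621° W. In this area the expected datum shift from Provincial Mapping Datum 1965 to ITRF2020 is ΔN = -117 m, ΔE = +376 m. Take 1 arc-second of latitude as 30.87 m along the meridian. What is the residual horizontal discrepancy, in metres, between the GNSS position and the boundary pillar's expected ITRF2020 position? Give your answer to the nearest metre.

Observed coordinate differences: Δφ = -0.00113°, Δλ = +0.00589°.
Converting to metres (1° lat = 111132 m, cos φ = 0.596787): observed ΔN = -125.6 m, observed ΔE = 390.6 m.
Subtracting the expected shift leaves a residual of -125.6 − (-117) = -8.6 m north and 390.6 − (376) = 14.6 m east.
Residual distance = √((-8.6)² + 14.6²) = 17.0 m.

17 m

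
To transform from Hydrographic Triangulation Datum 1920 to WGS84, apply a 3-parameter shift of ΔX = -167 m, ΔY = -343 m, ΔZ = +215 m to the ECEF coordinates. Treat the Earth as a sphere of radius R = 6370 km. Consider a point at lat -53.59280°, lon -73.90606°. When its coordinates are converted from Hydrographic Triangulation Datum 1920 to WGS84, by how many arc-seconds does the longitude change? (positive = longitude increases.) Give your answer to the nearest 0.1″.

Δλ = -13.9″

sin φ = -0.804819, cos φ = 0.593520, sin λ = -0.960808, cos λ = 0.277213.
East component: ΔE = −sin λ·ΔX + cos λ·ΔY = −(-0.960808)(-167) + (0.277213)(-343) = -255.54 m.
1° of latitude spans πR/180 = 111177 m; at latitude φ, 1° of longitude spans that × cos φ = 65986.1 m, so Δλ = -255.54 / 65986.1 × 3600 = -13.941″.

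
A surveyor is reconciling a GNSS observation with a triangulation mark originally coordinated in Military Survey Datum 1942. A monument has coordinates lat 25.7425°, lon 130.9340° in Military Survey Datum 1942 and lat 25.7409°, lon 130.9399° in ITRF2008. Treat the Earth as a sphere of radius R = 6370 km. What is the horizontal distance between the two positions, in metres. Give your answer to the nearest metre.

617 m

Δφ = 25.7409° − 25.7425° = -0.0016°; Δλ = 130.9399° − 130.9340° = +0.0059°.
1° along a meridian = πR/180 = 111177 m.
ΔN = Δφ × 111177 = -177.9 m; ΔE = Δλ × 111177 × cos(25.7425°) = +0.0059 × 111177 × 0.900755 = 590.8 m.
Distance = √(ΔE² + ΔN²) = √(590.8² + (-177.9)²) = 617.0 m.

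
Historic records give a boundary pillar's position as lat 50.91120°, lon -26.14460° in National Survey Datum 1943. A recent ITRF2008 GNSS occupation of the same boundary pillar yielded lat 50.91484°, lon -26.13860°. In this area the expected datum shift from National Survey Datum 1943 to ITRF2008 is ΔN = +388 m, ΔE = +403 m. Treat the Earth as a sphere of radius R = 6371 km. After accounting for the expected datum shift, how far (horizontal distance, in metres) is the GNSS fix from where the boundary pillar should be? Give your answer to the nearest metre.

Observed coordinate differences: Δφ = +0.00364°, Δλ = +0.00600°.
Converting to metres (1° lat = 111195 m, cos φ = 0.630524): observed ΔN = 404.7 m, observed ΔE = 420.7 m.
Subtracting the expected shift leaves a residual of 404.7 − (388) = 16.7 m north and 420.7 − (403) = 17.7 m east.
Residual distance = √(16.7² + 17.7²) = 24.3 m.

24 m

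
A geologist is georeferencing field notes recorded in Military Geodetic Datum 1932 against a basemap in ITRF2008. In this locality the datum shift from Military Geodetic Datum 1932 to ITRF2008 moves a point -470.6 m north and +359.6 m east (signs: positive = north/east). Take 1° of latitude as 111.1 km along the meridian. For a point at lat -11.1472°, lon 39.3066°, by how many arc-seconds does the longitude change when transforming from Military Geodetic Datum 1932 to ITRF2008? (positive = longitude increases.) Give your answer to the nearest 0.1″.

At latitude -11.1472°, cos φ = 0.981134.
1° of longitude at this latitude = 111.1 × cos φ = 109.00 km, so Δλ = 359.6 / 109004.0 = 0.0032990° = 11.876″.

Δλ = 11.9″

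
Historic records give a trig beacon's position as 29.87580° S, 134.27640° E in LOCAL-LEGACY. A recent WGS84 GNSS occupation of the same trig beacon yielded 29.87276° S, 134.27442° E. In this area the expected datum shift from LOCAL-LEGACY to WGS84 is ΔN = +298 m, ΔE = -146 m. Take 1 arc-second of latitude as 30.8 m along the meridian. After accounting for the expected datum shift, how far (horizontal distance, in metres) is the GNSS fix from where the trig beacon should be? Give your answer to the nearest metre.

Observed coordinate differences: Δφ = +0.00304°, Δλ = -0.00198°.
Converting to metres (1° lat = 110880 m, cos φ = 0.867107): observed ΔN = 337.1 m, observed ΔE = -190.4 m.
Subtracting the expected shift leaves a residual of 337.1 − (298) = 39.1 m north and -190.4 − (-146) = -44.4 m east.
Residual distance = √(39.1² + (-44.4)²) = 59.1 m.

59 m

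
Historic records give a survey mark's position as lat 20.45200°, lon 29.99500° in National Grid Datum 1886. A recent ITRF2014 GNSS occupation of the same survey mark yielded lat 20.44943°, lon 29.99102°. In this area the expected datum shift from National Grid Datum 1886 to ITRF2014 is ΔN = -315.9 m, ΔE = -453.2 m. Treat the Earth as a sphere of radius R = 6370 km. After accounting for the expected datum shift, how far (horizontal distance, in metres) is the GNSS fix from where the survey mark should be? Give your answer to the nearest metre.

49 m

Observed coordinate differences: Δφ = -0.00257°, Δλ = -0.00398°.
Converting to metres (1° lat = 111177 m, cos φ = 0.936965): observed ΔN = -285.7 m, observed ΔE = -414.6 m.
Subtracting the expected shift leaves a residual of -285.7 − (-315.9) = 30.2 m north and -414.6 − (-453.2) = 38.6 m east.
Residual distance = √(30.2² + 38.6²) = 49.0 m.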